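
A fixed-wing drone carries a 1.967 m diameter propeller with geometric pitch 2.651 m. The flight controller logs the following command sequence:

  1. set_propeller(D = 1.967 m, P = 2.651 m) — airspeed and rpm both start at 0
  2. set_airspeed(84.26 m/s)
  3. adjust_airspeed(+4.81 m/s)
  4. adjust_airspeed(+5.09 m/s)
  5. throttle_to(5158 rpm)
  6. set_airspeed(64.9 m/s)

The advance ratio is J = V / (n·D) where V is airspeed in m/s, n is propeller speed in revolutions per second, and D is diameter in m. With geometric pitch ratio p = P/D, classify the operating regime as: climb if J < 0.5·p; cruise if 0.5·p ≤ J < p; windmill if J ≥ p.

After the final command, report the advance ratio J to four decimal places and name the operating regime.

set_propeller: D = 1.967 m, P = 2.651 m (p = P/D = 1.347738); state ← (V=0, rpm=0)
set_airspeed(84.26): V ← 84.26 m/s
adjust_airspeed(+4.81): V ← 84.26 +4.81 = 89.07 m/s
adjust_airspeed(+5.09): V ← 89.07 +5.09 = 94.16 m/s
throttle_to(5158): rpm ← 5158
set_airspeed(64.9): V ← 64.9 m/s
final state: V = 64.9 m/s, rpm = 5158 → n = rpm/60 = 85.966667 rev/s
J = V / (n·D) = 64.9 / (85.966667 × 1.967) = 0.383805
regime bands: climb J<0.6739 | cruise [0.6739, 1.3477) | windmill J≥1.3477
J = 0.3838 → climb

J = 0.3838, regime = climb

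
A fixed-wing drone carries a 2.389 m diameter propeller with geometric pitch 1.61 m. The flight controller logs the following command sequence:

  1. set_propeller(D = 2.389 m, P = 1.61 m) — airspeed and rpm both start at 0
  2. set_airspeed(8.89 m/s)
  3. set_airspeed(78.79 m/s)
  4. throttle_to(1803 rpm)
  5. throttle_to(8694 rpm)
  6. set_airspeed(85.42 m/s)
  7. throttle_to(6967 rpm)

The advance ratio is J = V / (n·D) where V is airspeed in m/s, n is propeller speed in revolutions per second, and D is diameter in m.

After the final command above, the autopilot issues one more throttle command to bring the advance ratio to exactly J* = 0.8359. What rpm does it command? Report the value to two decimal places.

rpm = 2566.49

set_propeller: D = 2.389 m, P = 1.61 m (p = P/D = 0.673922); state ← (V=0, rpm=0)
set_airspeed(8.89): V ← 8.89 m/s
set_airspeed(78.79): V ← 78.79 m/s
throttle_to(1803): rpm ← 1803
throttle_to(8694): rpm ← 8694
set_airspeed(85.42): V ← 85.42 m/s
throttle_to(6967): rpm ← 6967
final state: V = 85.42 m/s, rpm = 6967 → n = rpm/60 = 116.116667 rev/s
target J* = 0.8359; solve J* = V/(n·D) for n: n = V/(J*·D) = 85.42/(0.8359 × 2.389) = 42.774909 rev/s
rpm = 60·n = 2566.494527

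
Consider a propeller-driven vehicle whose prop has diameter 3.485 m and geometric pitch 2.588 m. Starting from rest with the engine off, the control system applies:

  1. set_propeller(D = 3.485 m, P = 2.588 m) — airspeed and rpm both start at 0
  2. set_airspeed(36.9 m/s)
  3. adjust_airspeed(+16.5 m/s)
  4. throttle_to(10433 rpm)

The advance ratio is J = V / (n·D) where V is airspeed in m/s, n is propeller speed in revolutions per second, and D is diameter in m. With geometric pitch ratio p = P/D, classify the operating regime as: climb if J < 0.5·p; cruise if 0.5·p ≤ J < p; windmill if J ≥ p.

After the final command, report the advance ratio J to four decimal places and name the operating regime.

J = 0.0881, regime = climb

set_propeller: D = 3.485 m, P = 2.588 m (p = P/D = 0.742611); state ← (V=0, rpm=0)
set_airspeed(36.9): V ← 36.9 m/s
adjust_airspeed(+16.5): V ← 36.9 +16.5 = 53.4 m/s
throttle_to(10433): rpm ← 10433
final state: V = 53.4 m/s, rpm = 10433 → n = rpm/60 = 173.883333 rev/s
J = V / (n·D) = 53.4 / (173.883333 × 3.485) = 0.088121
regime bands: climb J<0.3713 | cruise [0.3713, 0.7426) | windmill J≥0.7426
J = 0.0881 → climb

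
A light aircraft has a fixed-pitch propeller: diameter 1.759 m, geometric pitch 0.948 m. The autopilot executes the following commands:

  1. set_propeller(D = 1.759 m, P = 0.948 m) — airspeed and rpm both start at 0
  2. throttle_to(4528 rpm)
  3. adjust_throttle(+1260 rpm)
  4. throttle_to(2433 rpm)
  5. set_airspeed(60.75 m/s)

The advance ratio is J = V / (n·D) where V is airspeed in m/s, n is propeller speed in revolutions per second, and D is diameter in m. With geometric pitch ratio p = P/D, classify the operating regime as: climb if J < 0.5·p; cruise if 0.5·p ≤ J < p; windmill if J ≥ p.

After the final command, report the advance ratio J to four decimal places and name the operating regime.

J = 0.8517, regime = windmill

set_propeller: D = 1.759 m, P = 0.948 m (p = P/D = 0.538943); state ← (V=0, rpm=0)
throttle_to(4528): rpm ← 4528
adjust_throttle(+1260): rpm ← 4528 +1260 = 5788
throttle_to(2433): rpm ← 2433
set_airspeed(60.75): V ← 60.75 m/s
final state: V = 60.75 m/s, rpm = 2433 → n = rpm/60 = 40.550000 rev/s
J = V / (n·D) = 60.75 / (40.550000 × 1.759) = 0.851706
regime bands: climb J<0.2695 | cruise [0.2695, 0.5389) | windmill J≥0.5389
J = 0.8517 → windmill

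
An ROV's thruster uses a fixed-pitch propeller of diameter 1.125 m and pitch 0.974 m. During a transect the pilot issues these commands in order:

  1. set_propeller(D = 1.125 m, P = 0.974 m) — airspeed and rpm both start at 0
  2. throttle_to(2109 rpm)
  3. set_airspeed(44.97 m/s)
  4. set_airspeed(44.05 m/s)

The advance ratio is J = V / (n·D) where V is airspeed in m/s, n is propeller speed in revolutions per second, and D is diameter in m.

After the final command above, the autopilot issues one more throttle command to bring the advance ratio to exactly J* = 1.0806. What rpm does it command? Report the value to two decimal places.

rpm = 2174.10

set_propeller: D = 1.125 m, P = 0.974 m (p = P/D = 0.865778); state ← (V=0, rpm=0)
throttle_to(2109): rpm ← 2109
set_airspeed(44.97): V ← 44.97 m/s
set_airspeed(44.05): V ← 44.05 m/s
final state: V = 44.05 m/s, rpm = 2109 → n = rpm/60 = 35.150000 rev/s
target J* = 1.0806; solve J* = V/(n·D) for n: n = V/(J*·D) = 44.05/(1.0806 × 1.125) = 36.235013 rev/s
rpm = 60·n = 2174.100808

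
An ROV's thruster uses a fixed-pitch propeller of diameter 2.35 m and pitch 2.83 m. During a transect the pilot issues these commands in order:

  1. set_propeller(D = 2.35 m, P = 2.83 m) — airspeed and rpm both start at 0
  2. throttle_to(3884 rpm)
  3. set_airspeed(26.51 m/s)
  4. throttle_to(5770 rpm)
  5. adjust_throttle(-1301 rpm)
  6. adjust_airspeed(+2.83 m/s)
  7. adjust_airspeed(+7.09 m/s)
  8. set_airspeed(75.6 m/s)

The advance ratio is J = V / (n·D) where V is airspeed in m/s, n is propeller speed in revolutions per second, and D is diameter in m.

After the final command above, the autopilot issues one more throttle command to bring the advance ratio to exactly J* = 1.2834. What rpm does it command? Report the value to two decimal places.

rpm = 1503.98

set_propeller: D = 2.35 m, P = 2.83 m (p = P/D = 1.204255); state ← (V=0, rpm=0)
throttle_to(3884): rpm ← 3884
set_airspeed(26.51): V ← 26.51 m/s
throttle_to(5770): rpm ← 5770
adjust_throttle(-1301): rpm ← 5770 -1301 = 4469
adjust_airspeed(+2.83): V ← 26.51 +2.83 = 29.34 m/s
adjust_airspeed(+7.09): V ← 29.34 +7.09 = 36.43 m/s
set_airspeed(75.6): V ← 75.6 m/s
final state: V = 75.6 m/s, rpm = 4469 → n = rpm/60 = 74.483333 rev/s
target J* = 1.2834; solve J* = V/(n·D) for n: n = V/(J*·D) = 75.6/(1.2834 × 2.35) = 25.066396 rev/s
rpm = 60·n = 1503.983767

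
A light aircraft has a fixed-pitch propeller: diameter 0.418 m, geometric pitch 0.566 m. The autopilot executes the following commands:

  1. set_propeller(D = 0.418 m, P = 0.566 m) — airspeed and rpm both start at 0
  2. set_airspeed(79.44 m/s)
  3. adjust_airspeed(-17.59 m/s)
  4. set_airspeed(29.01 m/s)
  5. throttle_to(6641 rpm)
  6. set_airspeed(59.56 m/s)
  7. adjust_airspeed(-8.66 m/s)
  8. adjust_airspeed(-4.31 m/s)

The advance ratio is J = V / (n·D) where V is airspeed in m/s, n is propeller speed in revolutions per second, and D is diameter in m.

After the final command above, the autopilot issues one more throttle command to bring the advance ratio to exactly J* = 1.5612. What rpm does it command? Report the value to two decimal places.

set_propeller: D = 0.418 m, P = 0.566 m (p = P/D = 1.354067); state ← (V=0, rpm=0)
set_airspeed(79.44): V ← 79.44 m/s
adjust_airspeed(-17.59): V ← 79.44 -17.59 = 61.85 m/s
set_airspeed(29.01): V ← 29.01 m/s
throttle_to(6641): rpm ← 6641
set_airspeed(59.56): V ← 59.56 m/s
adjust_airspeed(-8.66): V ← 59.56 -8.66 = 50.9 m/s
adjust_airspeed(-4.31): V ← 50.9 -4.31 = 46.59 m/s
final state: V = 46.59 m/s, rpm = 6641 → n = rpm/60 = 110.683333 rev/s
target J* = 1.5612; solve J* = V/(n·D) for n: n = V/(J*·D) = 46.59/(1.5612 × 0.418) = 71.393371 rev/s
rpm = 60·n = 4283.602235

rpm = 4283.60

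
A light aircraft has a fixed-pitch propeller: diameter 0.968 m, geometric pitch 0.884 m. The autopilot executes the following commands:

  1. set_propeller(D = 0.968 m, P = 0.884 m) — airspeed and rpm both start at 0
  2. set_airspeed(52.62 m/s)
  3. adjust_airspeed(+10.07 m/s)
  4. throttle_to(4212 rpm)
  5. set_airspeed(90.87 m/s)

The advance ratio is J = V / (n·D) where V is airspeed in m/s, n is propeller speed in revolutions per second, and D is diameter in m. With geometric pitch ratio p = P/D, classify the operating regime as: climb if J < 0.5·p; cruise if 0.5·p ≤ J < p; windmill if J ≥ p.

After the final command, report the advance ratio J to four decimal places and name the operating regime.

J = 1.3372, regime = windmill

set_propeller: D = 0.968 m, P = 0.884 m (p = P/D = 0.913223); state ← (V=0, rpm=0)
set_airspeed(52.62): V ← 52.62 m/s
adjust_airspeed(+10.07): V ← 52.62 +10.07 = 62.69 m/s
throttle_to(4212): rpm ← 4212
set_airspeed(90.87): V ← 90.87 m/s
final state: V = 90.87 m/s, rpm = 4212 → n = rpm/60 = 70.200000 rev/s
J = V / (n·D) = 90.87 / (70.200000 × 0.968) = 1.337236
regime bands: climb J<0.4566 | cruise [0.4566, 0.9132) | windmill J≥0.9132
J = 1.3372 → windmill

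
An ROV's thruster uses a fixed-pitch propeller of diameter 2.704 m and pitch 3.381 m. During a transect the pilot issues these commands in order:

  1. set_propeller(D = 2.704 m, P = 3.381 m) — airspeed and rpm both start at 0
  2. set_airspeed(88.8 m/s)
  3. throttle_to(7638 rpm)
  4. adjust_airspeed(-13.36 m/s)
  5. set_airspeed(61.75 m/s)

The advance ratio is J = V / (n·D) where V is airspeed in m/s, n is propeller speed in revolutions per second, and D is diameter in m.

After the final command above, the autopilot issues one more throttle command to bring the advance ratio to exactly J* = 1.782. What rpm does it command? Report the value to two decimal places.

set_propeller: D = 2.704 m, P = 3.381 m (p = P/D = 1.250370); state ← (V=0, rpm=0)
set_airspeed(88.8): V ← 88.8 m/s
throttle_to(7638): rpm ← 7638
adjust_airspeed(-13.36): V ← 88.8 -13.36 = 75.44 m/s
set_airspeed(61.75): V ← 61.75 m/s
final state: V = 61.75 m/s, rpm = 7638 → n = rpm/60 = 127.300000 rev/s
target J* = 1.782; solve J* = V/(n·D) for n: n = V/(J*·D) = 61.75/(1.782 × 2.704) = 12.815117 rev/s
rpm = 60·n = 768.907019

rpm = 768.91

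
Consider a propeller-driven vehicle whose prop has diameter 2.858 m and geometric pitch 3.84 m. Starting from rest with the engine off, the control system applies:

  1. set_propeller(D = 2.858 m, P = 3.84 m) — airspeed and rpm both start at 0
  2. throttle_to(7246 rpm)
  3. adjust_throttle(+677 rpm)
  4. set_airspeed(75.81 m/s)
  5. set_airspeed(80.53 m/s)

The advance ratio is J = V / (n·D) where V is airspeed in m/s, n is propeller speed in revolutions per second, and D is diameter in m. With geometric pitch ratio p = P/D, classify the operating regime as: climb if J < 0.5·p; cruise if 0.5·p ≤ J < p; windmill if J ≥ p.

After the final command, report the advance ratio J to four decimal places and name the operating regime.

J = 0.2134, regime = climb

set_propeller: D = 2.858 m, P = 3.84 m (p = P/D = 1.343597); state ← (V=0, rpm=0)
throttle_to(7246): rpm ← 7246
adjust_throttle(+677): rpm ← 7246 +677 = 7923
set_airspeed(75.81): V ← 75.81 m/s
set_airspeed(80.53): V ← 80.53 m/s
final state: V = 80.53 m/s, rpm = 7923 → n = rpm/60 = 132.050000 rev/s
J = V / (n·D) = 80.53 / (132.050000 × 2.858) = 0.213382
regime bands: climb J<0.6718 | cruise [0.6718, 1.3436) | windmill J≥1.3436
J = 0.2134 → climb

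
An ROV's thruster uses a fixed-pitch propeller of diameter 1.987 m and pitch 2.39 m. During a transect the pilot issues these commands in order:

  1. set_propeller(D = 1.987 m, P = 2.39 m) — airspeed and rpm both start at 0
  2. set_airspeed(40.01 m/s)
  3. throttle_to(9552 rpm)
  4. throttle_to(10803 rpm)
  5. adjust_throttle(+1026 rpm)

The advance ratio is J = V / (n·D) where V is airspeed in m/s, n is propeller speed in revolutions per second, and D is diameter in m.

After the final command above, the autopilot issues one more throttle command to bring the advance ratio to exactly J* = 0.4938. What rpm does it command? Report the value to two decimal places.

rpm = 2446.64

set_propeller: D = 1.987 m, P = 2.39 m (p = P/D = 1.202818); state ← (V=0, rpm=0)
set_airspeed(40.01): V ← 40.01 m/s
throttle_to(9552): rpm ← 9552
throttle_to(10803): rpm ← 10803
adjust_throttle(+1026): rpm ← 10803 +1026 = 11829
final state: V = 40.01 m/s, rpm = 11829 → n = rpm/60 = 197.150000 rev/s
target J* = 0.4938; solve J* = V/(n·D) for n: n = V/(J*·D) = 40.01/(0.4938 × 1.987) = 40.777406 rev/s
rpm = 60·n = 2446.644379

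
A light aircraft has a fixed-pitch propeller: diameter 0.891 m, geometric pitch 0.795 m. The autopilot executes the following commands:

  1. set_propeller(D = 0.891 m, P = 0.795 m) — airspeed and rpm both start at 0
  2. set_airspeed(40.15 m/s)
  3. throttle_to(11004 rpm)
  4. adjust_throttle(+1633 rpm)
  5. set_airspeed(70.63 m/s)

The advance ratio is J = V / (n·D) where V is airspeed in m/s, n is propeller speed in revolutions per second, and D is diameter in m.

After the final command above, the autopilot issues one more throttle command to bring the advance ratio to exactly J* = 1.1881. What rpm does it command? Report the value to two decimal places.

set_propeller: D = 0.891 m, P = 0.795 m (p = P/D = 0.892256); state ← (V=0, rpm=0)
set_airspeed(40.15): V ← 40.15 m/s
throttle_to(11004): rpm ← 11004
adjust_throttle(+1633): rpm ← 11004 +1633 = 12637
set_airspeed(70.63): V ← 70.63 m/s
final state: V = 70.63 m/s, rpm = 12637 → n = rpm/60 = 210.616667 rev/s
target J* = 1.1881; solve J* = V/(n·D) for n: n = V/(J*·D) = 70.63/(1.1881 × 0.891) = 66.720379 rev/s
rpm = 60·n = 4003.222756

rpm = 4003.22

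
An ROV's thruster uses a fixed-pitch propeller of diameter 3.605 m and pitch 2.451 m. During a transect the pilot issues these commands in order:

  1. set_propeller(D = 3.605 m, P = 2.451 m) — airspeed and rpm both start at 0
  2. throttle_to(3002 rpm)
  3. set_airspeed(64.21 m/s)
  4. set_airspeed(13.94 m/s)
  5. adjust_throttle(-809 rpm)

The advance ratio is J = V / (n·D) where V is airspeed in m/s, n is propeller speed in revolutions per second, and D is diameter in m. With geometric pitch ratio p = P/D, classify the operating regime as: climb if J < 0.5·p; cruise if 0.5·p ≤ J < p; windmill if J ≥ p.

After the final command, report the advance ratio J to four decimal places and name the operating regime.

set_propeller: D = 3.605 m, P = 2.451 m (p = P/D = 0.679889); state ← (V=0, rpm=0)
throttle_to(3002): rpm ← 3002
set_airspeed(64.21): V ← 64.21 m/s
set_airspeed(13.94): V ← 13.94 m/s
adjust_throttle(-809): rpm ← 3002 -809 = 2193
final state: V = 13.94 m/s, rpm = 2193 → n = rpm/60 = 36.550000 rev/s
J = V / (n·D) = 13.94 / (36.550000 × 3.605) = 0.105796
regime bands: climb J<0.3399 | cruise [0.3399, 0.6799) | windmill J≥0.6799
J = 0.1058 → climb

J = 0.1058, regime = climb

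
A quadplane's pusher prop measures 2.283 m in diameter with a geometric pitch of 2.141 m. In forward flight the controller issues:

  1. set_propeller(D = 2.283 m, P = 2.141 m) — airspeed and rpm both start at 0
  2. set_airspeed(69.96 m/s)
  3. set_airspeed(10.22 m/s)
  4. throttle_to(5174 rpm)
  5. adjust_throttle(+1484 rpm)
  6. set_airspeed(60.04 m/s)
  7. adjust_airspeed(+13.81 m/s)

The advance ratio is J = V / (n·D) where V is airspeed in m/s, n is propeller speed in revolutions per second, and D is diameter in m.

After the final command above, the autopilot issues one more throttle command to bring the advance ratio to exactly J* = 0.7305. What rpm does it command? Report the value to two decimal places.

set_propeller: D = 2.283 m, P = 2.141 m (p = P/D = 0.937801); state ← (V=0, rpm=0)
set_airspeed(69.96): V ← 69.96 m/s
set_airspeed(10.22): V ← 10.22 m/s
throttle_to(5174): rpm ← 5174
adjust_throttle(+1484): rpm ← 5174 +1484 = 6658
set_airspeed(60.04): V ← 60.04 m/s
adjust_airspeed(+13.81): V ← 60.04 +13.81 = 73.85 m/s
final state: V = 73.85 m/s, rpm = 6658 → n = rpm/60 = 110.966667 rev/s
target J* = 0.7305; solve J* = V/(n·D) for n: n = V/(J*·D) = 73.85/(0.7305 × 2.283) = 44.281708 rev/s
rpm = 60·n = 2656.902505

rpm = 2656.90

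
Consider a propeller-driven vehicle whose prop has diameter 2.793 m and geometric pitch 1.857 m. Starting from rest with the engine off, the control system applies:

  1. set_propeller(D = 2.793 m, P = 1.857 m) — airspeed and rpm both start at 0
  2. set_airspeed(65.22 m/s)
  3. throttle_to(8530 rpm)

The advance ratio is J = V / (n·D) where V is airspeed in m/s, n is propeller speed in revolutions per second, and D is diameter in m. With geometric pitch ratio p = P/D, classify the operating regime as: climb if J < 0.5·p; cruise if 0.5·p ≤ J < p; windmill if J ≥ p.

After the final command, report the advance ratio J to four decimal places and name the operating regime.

set_propeller: D = 2.793 m, P = 1.857 m (p = P/D = 0.664876); state ← (V=0, rpm=0)
set_airspeed(65.22): V ← 65.22 m/s
throttle_to(8530): rpm ← 8530
final state: V = 65.22 m/s, rpm = 8530 → n = rpm/60 = 142.166667 rev/s
J = V / (n·D) = 65.22 / (142.166667 × 2.793) = 0.164253
regime bands: climb J<0.3324 | cruise [0.3324, 0.6649) | windmill J≥0.6649
J = 0.1643 → climb

J = 0.1643, regime = climb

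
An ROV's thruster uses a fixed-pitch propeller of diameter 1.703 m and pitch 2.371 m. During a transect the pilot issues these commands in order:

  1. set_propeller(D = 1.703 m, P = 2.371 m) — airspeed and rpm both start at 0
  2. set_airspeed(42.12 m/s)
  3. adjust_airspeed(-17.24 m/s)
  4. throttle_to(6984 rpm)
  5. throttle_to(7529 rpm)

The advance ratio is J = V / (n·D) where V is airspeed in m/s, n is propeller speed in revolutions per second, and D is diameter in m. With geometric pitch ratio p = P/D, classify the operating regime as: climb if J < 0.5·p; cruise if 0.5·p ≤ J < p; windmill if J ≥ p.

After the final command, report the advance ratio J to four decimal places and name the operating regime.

J = 0.1164, regime = climb

set_propeller: D = 1.703 m, P = 2.371 m (p = P/D = 1.392249); state ← (V=0, rpm=0)
set_airspeed(42.12): V ← 42.12 m/s
adjust_airspeed(-17.24): V ← 42.12 -17.24 = 24.88 m/s
throttle_to(6984): rpm ← 6984
throttle_to(7529): rpm ← 7529
final state: V = 24.88 m/s, rpm = 7529 → n = rpm/60 = 125.483333 rev/s
J = V / (n·D) = 24.88 / (125.483333 × 1.703) = 0.116426
regime bands: climb J<0.6961 | cruise [0.6961, 1.3922) | windmill J≥1.3922
J = 0.1164 → climb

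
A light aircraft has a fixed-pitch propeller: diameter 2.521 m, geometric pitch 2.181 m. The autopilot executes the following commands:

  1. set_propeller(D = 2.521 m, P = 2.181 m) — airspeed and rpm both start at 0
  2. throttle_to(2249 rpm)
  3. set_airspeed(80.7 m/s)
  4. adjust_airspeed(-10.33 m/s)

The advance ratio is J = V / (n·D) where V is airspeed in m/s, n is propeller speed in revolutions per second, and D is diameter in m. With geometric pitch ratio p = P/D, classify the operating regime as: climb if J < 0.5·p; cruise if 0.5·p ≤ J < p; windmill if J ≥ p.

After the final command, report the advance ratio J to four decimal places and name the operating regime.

set_propeller: D = 2.521 m, P = 2.181 m (p = P/D = 0.865133); state ← (V=0, rpm=0)
throttle_to(2249): rpm ← 2249
set_airspeed(80.7): V ← 80.7 m/s
adjust_airspeed(-10.33): V ← 80.7 -10.33 = 70.37 m/s
final state: V = 70.37 m/s, rpm = 2249 → n = rpm/60 = 37.483333 rev/s
J = V / (n·D) = 70.37 / (37.483333 × 2.521) = 0.744692
regime bands: climb J<0.4326 | cruise [0.4326, 0.8651) | windmill J≥0.8651
J = 0.7447 → cruise

J = 0.7447, regime = cruise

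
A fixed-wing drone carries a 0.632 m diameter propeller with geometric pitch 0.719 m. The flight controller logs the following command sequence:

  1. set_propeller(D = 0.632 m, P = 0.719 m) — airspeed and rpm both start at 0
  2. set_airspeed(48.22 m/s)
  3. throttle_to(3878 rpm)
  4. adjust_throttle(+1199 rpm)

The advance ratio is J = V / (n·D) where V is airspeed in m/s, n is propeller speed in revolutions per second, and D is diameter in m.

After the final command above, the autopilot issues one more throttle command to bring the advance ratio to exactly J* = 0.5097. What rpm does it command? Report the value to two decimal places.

rpm = 8981.46

set_propeller: D = 0.632 m, P = 0.719 m (p = P/D = 1.137658); state ← (V=0, rpm=0)
set_airspeed(48.22): V ← 48.22 m/s
throttle_to(3878): rpm ← 3878
adjust_throttle(+1199): rpm ← 3878 +1199 = 5077
final state: V = 48.22 m/s, rpm = 5077 → n = rpm/60 = 84.616667 rev/s
target J* = 0.5097; solve J* = V/(n·D) for n: n = V/(J*·D) = 48.22/(0.5097 × 0.632) = 149.690933 rev/s
rpm = 60·n = 8981.455957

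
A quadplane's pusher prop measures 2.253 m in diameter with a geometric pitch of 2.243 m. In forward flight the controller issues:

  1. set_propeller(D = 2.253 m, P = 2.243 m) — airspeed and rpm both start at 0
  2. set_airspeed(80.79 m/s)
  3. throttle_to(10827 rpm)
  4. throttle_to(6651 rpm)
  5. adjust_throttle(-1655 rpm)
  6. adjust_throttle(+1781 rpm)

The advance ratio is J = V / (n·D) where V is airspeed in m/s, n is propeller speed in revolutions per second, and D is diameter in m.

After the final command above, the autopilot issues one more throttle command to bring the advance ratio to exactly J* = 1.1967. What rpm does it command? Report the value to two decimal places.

rpm = 1797.89

set_propeller: D = 2.253 m, P = 2.243 m (p = P/D = 0.995561); state ← (V=0, rpm=0)
set_airspeed(80.79): V ← 80.79 m/s
throttle_to(10827): rpm ← 10827
throttle_to(6651): rpm ← 6651
adjust_throttle(-1655): rpm ← 6651 -1655 = 4996
adjust_throttle(+1781): rpm ← 4996 +1781 = 6777
final state: V = 80.79 m/s, rpm = 6777 → n = rpm/60 = 112.950000 rev/s
target J* = 1.1967; solve J* = V/(n·D) for n: n = V/(J*·D) = 80.79/(1.1967 × 2.253) = 29.964782 rev/s
rpm = 60·n = 1797.886932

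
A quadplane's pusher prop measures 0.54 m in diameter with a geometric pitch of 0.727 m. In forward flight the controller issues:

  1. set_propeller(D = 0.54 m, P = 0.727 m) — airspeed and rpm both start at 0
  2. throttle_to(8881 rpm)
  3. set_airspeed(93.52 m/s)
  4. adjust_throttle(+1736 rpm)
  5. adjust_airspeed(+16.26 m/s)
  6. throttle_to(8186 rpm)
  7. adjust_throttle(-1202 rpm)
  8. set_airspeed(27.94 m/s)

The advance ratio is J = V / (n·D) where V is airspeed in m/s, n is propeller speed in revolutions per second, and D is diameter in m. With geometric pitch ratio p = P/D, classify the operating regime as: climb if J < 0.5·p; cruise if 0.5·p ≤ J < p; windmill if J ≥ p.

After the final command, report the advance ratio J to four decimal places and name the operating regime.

J = 0.4445, regime = climb

set_propeller: D = 0.54 m, P = 0.727 m (p = P/D = 1.346296); state ← (V=0, rpm=0)
throttle_to(8881): rpm ← 8881
set_airspeed(93.52): V ← 93.52 m/s
adjust_throttle(+1736): rpm ← 8881 +1736 = 10617
adjust_airspeed(+16.26): V ← 93.52 +16.26 = 109.78 m/s
throttle_to(8186): rpm ← 8186
adjust_throttle(-1202): rpm ← 8186 -1202 = 6984
set_airspeed(27.94): V ← 27.94 m/s
final state: V = 27.94 m/s, rpm = 6984 → n = rpm/60 = 116.400000 rev/s
J = V / (n·D) = 27.94 / (116.400000 × 0.54) = 0.444508
regime bands: climb J<0.6731 | cruise [0.6731, 1.3463) | windmill J≥1.3463
J = 0.4445 → climb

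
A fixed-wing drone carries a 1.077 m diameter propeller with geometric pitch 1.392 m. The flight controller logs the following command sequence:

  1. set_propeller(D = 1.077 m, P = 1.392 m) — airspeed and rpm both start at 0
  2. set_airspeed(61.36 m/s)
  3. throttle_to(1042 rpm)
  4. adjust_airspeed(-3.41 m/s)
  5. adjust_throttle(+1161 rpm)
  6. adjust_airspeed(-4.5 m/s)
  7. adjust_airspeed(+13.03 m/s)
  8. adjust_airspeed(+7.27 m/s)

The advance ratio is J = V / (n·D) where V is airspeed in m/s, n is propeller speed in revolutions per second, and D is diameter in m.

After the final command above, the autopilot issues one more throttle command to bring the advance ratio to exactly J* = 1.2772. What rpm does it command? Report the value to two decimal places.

rpm = 3216.91

set_propeller: D = 1.077 m, P = 1.392 m (p = P/D = 1.292479); state ← (V=0, rpm=0)
set_airspeed(61.36): V ← 61.36 m/s
throttle_to(1042): rpm ← 1042
adjust_airspeed(-3.41): V ← 61.36 -3.41 = 57.95 m/s
adjust_throttle(+1161): rpm ← 1042 +1161 = 2203
adjust_airspeed(-4.5): V ← 57.95 -4.5 = 53.45 m/s
adjust_airspeed(+13.03): V ← 53.45 +13.03 = 66.48 m/s
adjust_airspeed(+7.27): V ← 66.48 +7.27 = 73.75 m/s
final state: V = 73.75 m/s, rpm = 2203 → n = rpm/60 = 36.716667 rev/s
target J* = 1.2772; solve J* = V/(n·D) for n: n = V/(J*·D) = 73.75/(1.2772 × 1.077) = 53.615136 rev/s
rpm = 60·n = 3216.908157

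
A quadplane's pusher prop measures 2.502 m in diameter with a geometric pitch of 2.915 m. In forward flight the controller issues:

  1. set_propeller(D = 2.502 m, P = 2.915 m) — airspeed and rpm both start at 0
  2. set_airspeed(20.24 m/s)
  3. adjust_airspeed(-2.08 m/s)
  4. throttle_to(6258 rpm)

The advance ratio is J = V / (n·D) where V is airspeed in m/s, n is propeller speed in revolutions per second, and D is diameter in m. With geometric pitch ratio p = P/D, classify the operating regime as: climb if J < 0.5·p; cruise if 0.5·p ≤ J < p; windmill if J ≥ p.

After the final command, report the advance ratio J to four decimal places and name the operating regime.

J = 0.0696, regime = climb

set_propeller: D = 2.502 m, P = 2.915 m (p = P/D = 1.165068); state ← (V=0, rpm=0)
set_airspeed(20.24): V ← 20.24 m/s
adjust_airspeed(-2.08): V ← 20.24 -2.08 = 18.16 m/s
throttle_to(6258): rpm ← 6258
final state: V = 18.16 m/s, rpm = 6258 → n = rpm/60 = 104.300000 rev/s
J = V / (n·D) = 18.16 / (104.300000 × 2.502) = 0.069590
regime bands: climb J<0.5825 | cruise [0.5825, 1.1651) | windmill J≥1.1651
J = 0.0696 → climb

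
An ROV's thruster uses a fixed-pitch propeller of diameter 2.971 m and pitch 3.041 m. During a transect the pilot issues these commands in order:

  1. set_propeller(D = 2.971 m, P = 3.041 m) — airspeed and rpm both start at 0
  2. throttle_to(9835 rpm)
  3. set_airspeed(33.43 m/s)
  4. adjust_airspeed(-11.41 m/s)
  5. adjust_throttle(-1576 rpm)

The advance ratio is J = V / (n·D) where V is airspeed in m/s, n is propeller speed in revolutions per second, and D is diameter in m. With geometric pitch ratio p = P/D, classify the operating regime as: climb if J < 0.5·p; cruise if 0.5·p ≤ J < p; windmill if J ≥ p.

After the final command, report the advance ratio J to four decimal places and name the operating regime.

set_propeller: D = 2.971 m, P = 3.041 m (p = P/D = 1.023561); state ← (V=0, rpm=0)
throttle_to(9835): rpm ← 9835
set_airspeed(33.43): V ← 33.43 m/s
adjust_airspeed(-11.41): V ← 33.43 -11.41 = 22.02 m/s
adjust_throttle(-1576): rpm ← 9835 -1576 = 8259
final state: V = 22.02 m/s, rpm = 8259 → n = rpm/60 = 137.650000 rev/s
J = V / (n·D) = 22.02 / (137.650000 × 2.971) = 0.053844
regime bands: climb J<0.5118 | cruise [0.5118, 1.0236) | windmill J≥1.0236
J = 0.0538 → climb

J = 0.0538, regime = climb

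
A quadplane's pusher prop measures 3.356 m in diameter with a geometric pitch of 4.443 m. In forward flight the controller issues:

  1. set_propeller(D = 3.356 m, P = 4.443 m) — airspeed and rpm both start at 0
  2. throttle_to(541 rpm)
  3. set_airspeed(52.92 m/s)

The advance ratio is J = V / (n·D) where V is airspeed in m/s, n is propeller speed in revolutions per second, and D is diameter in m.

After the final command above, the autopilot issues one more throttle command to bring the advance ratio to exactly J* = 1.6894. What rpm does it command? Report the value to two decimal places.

rpm = 560.04

set_propeller: D = 3.356 m, P = 4.443 m (p = P/D = 1.323897); state ← (V=0, rpm=0)
throttle_to(541): rpm ← 541
set_airspeed(52.92): V ← 52.92 m/s
final state: V = 52.92 m/s, rpm = 541 → n = rpm/60 = 9.016667 rev/s
target J* = 1.6894; solve J* = V/(n·D) for n: n = V/(J*·D) = 52.92/(1.6894 × 3.356) = 9.333948 rev/s
rpm = 60·n = 560.036901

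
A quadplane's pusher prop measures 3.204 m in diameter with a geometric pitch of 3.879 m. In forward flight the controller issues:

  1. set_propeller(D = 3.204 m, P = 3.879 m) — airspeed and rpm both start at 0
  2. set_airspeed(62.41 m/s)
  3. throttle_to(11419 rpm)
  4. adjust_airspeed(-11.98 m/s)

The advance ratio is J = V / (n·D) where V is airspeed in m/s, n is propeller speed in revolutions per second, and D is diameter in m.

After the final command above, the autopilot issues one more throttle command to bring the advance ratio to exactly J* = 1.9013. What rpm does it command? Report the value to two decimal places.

set_propeller: D = 3.204 m, P = 3.879 m (p = P/D = 1.210674); state ← (V=0, rpm=0)
set_airspeed(62.41): V ← 62.41 m/s
throttle_to(11419): rpm ← 11419
adjust_airspeed(-11.98): V ← 62.41 -11.98 = 50.43 m/s
final state: V = 50.43 m/s, rpm = 11419 → n = rpm/60 = 190.316667 rev/s
target J* = 1.9013; solve J* = V/(n·D) for n: n = V/(J*·D) = 50.43/(1.9013 × 3.204) = 8.278389 rev/s
rpm = 60·n = 496.703320

rpm = 496.70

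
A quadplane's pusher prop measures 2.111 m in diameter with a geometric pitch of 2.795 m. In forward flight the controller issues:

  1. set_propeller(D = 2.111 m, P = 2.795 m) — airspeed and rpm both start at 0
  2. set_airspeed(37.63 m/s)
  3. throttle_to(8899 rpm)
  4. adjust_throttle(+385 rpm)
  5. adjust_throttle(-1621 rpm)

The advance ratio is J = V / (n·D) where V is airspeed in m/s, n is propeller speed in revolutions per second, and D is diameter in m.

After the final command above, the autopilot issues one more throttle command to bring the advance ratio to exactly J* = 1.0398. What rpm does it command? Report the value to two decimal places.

set_propeller: D = 2.111 m, P = 2.795 m (p = P/D = 1.324017); state ← (V=0, rpm=0)
set_airspeed(37.63): V ← 37.63 m/s
throttle_to(8899): rpm ← 8899
adjust_throttle(+385): rpm ← 8899 +385 = 9284
adjust_throttle(-1621): rpm ← 9284 -1621 = 7663
final state: V = 37.63 m/s, rpm = 7663 → n = rpm/60 = 127.716667 rev/s
target J* = 1.0398; solve J* = V/(n·D) for n: n = V/(J*·D) = 37.63/(1.0398 × 2.111) = 17.143369 rev/s
rpm = 60·n = 1028.602137

rpm = 1028.60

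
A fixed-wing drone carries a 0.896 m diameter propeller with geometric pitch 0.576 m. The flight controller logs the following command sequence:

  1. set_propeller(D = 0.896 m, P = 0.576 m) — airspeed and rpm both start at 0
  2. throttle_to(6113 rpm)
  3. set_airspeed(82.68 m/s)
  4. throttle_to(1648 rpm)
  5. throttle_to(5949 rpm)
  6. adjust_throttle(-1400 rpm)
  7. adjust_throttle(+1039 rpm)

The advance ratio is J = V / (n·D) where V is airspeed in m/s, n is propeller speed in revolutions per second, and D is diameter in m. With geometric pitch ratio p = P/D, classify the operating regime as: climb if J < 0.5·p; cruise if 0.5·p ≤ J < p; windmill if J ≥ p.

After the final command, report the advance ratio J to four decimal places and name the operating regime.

J = 0.9908, regime = windmill

set_propeller: D = 0.896 m, P = 0.576 m (p = P/D = 0.642857); state ← (V=0, rpm=0)
throttle_to(6113): rpm ← 6113
set_airspeed(82.68): V ← 82.68 m/s
throttle_to(1648): rpm ← 1648
throttle_to(5949): rpm ← 5949
adjust_throttle(-1400): rpm ← 5949 -1400 = 4549
adjust_throttle(+1039): rpm ← 4549 +1039 = 5588
final state: V = 82.68 m/s, rpm = 5588 → n = rpm/60 = 93.133333 rev/s
J = V / (n·D) = 82.68 / (93.133333 × 0.896) = 0.990803
regime bands: climb J<0.3214 | cruise [0.3214, 0.6429) | windmill J≥0.6429
J = 0.9908 → windmill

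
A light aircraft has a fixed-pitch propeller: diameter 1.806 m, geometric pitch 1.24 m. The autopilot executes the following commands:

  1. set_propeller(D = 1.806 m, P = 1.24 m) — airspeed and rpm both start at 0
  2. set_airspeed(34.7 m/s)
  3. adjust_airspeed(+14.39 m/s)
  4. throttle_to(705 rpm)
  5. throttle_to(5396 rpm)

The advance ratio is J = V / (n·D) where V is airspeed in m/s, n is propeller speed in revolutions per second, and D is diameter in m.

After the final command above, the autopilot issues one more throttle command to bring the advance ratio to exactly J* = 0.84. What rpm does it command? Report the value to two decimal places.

rpm = 1941.54

set_propeller: D = 1.806 m, P = 1.24 m (p = P/D = 0.686600); state ← (V=0, rpm=0)
set_airspeed(34.7): V ← 34.7 m/s
adjust_airspeed(+14.39): V ← 34.7 +14.39 = 49.09 m/s
throttle_to(705): rpm ← 705
throttle_to(5396): rpm ← 5396
final state: V = 49.09 m/s, rpm = 5396 → n = rpm/60 = 89.933333 rev/s
target J* = 0.84; solve J* = V/(n·D) for n: n = V/(J*·D) = 49.09/(0.84 × 1.806) = 32.359068 rev/s
rpm = 60·n = 1941.544059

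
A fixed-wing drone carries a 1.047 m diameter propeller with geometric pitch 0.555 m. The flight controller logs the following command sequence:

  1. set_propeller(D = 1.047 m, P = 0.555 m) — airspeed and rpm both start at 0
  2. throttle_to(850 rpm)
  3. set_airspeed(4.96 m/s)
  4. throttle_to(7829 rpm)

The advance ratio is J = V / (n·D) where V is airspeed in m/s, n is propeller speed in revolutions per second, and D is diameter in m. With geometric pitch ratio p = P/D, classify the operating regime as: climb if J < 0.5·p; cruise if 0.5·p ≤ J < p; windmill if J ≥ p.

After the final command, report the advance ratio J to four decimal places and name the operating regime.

set_propeller: D = 1.047 m, P = 0.555 m (p = P/D = 0.530086); state ← (V=0, rpm=0)
throttle_to(850): rpm ← 850
set_airspeed(4.96): V ← 4.96 m/s
throttle_to(7829): rpm ← 7829
final state: V = 4.96 m/s, rpm = 7829 → n = rpm/60 = 130.483333 rev/s
J = V / (n·D) = 4.96 / (130.483333 × 1.047) = 0.036306
regime bands: climb J<0.2650 | cruise [0.2650, 0.5301) | windmill J≥0.5301
J = 0.0363 → climb

J = 0.0363, regime = climb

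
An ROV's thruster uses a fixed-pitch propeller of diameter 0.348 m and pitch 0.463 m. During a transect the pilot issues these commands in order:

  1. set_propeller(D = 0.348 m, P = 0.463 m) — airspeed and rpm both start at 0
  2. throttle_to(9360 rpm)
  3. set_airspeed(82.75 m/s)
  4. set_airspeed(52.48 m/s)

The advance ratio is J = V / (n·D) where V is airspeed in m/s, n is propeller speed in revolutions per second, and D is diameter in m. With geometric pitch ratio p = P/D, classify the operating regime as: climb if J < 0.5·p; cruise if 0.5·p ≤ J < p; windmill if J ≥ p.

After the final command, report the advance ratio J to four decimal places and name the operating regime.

set_propeller: D = 0.348 m, P = 0.463 m (p = P/D = 1.330460); state ← (V=0, rpm=0)
throttle_to(9360): rpm ← 9360
set_airspeed(82.75): V ← 82.75 m/s
set_airspeed(52.48): V ← 52.48 m/s
final state: V = 52.48 m/s, rpm = 9360 → n = rpm/60 = 156.000000 rev/s
J = V / (n·D) = 52.48 / (156.000000 × 0.348) = 0.966696
regime bands: climb J<0.6652 | cruise [0.6652, 1.3305) | windmill J≥1.3305
J = 0.9667 → cruise

J = 0.9667, regime = cruise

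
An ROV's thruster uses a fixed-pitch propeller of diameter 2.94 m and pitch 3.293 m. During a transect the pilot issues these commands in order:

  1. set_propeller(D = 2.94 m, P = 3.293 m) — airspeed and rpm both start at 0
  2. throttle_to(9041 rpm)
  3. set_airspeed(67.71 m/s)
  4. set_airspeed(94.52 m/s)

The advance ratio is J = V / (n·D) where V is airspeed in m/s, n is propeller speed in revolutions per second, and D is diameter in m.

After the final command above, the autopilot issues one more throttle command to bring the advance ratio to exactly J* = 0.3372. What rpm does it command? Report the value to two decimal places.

set_propeller: D = 2.94 m, P = 3.293 m (p = P/D = 1.120068); state ← (V=0, rpm=0)
throttle_to(9041): rpm ← 9041
set_airspeed(67.71): V ← 67.71 m/s
set_airspeed(94.52): V ← 94.52 m/s
final state: V = 94.52 m/s, rpm = 9041 → n = rpm/60 = 150.683333 rev/s
target J* = 0.3372; solve J* = V/(n·D) for n: n = V/(J*·D) = 94.52/(0.3372 × 2.94) = 95.343001 rev/s
rpm = 60·n = 5720.580047

rpm = 5720.58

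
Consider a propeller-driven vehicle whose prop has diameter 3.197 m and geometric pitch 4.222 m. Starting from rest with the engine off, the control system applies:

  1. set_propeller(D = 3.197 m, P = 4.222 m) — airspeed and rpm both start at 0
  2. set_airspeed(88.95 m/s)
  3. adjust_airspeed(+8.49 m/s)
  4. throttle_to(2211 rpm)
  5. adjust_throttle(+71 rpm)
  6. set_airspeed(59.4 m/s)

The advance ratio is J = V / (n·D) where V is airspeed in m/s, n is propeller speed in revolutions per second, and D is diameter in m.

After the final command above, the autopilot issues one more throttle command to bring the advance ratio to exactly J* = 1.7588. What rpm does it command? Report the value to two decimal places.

set_propeller: D = 3.197 m, P = 4.222 m (p = P/D = 1.320613); state ← (V=0, rpm=0)
set_airspeed(88.95): V ← 88.95 m/s
adjust_airspeed(+8.49): V ← 88.95 +8.49 = 97.44 m/s
throttle_to(2211): rpm ← 2211
adjust_throttle(+71): rpm ← 2211 +71 = 2282
set_airspeed(59.4): V ← 59.4 m/s
final state: V = 59.4 m/s, rpm = 2282 → n = rpm/60 = 38.033333 rev/s
target J* = 1.7588; solve J* = V/(n·D) for n: n = V/(J*·D) = 59.4/(1.7588 × 3.197) = 10.563975 rev/s
rpm = 60·n = 633.838481

rpm = 633.84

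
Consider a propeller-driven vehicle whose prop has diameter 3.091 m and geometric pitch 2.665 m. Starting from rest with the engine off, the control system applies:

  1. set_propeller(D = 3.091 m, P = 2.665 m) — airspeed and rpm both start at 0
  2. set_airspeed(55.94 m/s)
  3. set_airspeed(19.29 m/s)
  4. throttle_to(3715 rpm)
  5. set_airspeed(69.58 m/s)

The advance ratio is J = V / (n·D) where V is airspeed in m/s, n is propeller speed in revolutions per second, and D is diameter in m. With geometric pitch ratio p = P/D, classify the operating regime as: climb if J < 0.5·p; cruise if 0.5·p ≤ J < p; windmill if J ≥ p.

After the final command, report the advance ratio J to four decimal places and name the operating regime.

J = 0.3636, regime = climb

set_propeller: D = 3.091 m, P = 2.665 m (p = P/D = 0.862181); state ← (V=0, rpm=0)
set_airspeed(55.94): V ← 55.94 m/s
set_airspeed(19.29): V ← 19.29 m/s
throttle_to(3715): rpm ← 3715
set_airspeed(69.58): V ← 69.58 m/s
final state: V = 69.58 m/s, rpm = 3715 → n = rpm/60 = 61.916667 rev/s
J = V / (n·D) = 69.58 / (61.916667 × 3.091) = 0.363561
regime bands: climb J<0.4311 | cruise [0.4311, 0.8622) | windmill J≥0.8622
J = 0.3636 → climb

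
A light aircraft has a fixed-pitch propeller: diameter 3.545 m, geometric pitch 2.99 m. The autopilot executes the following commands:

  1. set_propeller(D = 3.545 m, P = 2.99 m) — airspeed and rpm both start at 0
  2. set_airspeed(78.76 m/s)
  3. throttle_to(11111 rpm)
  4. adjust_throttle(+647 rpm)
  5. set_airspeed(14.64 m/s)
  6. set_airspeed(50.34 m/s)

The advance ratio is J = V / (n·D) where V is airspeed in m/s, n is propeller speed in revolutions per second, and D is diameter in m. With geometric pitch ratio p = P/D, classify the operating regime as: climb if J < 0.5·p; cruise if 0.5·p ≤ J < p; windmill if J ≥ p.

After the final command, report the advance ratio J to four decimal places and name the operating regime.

J = 0.0725, regime = climb

set_propeller: D = 3.545 m, P = 2.99 m (p = P/D = 0.843441); state ← (V=0, rpm=0)
set_airspeed(78.76): V ← 78.76 m/s
throttle_to(11111): rpm ← 11111
adjust_throttle(+647): rpm ← 11111 +647 = 11758
set_airspeed(14.64): V ← 14.64 m/s
set_airspeed(50.34): V ← 50.34 m/s
final state: V = 50.34 m/s, rpm = 11758 → n = rpm/60 = 195.966667 rev/s
J = V / (n·D) = 50.34 / (195.966667 × 3.545) = 0.072463
regime bands: climb J<0.4217 | cruise [0.4217, 0.8434) | windmill J≥0.8434
J = 0.0725 → climb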